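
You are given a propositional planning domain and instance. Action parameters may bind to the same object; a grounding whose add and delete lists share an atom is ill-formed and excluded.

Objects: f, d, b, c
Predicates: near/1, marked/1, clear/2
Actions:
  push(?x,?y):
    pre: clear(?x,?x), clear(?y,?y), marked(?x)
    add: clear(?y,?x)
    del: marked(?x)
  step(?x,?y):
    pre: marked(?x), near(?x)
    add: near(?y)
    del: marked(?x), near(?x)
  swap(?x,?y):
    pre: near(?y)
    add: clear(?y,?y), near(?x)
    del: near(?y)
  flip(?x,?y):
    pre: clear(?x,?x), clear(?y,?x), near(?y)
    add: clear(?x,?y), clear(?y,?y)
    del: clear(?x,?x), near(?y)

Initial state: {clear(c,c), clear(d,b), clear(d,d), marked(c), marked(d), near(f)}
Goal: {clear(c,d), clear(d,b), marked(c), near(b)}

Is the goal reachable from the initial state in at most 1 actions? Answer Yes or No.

No

1. push(d,c)  →  {clear(c,c), clear(c,d), clear(d,b), clear(d,d), marked(c), near(f)}
2. swap(b,f)  →  {clear(c,c), clear(c,d), clear(d,b), clear(d,d), clear(f,f), marked(c), near(b)}
optimal plan length = 2; 2 > 1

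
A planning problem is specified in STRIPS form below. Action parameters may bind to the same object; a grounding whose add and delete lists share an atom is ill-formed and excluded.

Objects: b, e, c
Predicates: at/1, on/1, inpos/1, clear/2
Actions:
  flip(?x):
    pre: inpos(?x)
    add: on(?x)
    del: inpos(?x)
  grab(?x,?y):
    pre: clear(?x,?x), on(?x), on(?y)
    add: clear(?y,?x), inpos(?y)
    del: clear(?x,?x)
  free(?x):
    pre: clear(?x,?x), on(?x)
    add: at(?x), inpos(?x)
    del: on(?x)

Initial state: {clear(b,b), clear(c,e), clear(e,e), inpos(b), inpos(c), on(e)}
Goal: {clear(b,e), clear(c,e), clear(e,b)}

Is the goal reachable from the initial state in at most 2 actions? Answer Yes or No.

No

1. flip(b)  →  {clear(b,b), clear(c,e), clear(e,e), inpos(c), on(b), on(e)}
2. grab(b,e)  →  {clear(c,e), clear(e,b), clear(e,e), inpos(c), inpos(e), on(b), on(e)}
3. grab(e,b)  →  {clear(b,e), clear(c,e), clear(e,b), inpos(b), inpos(c), inpos(e), on(b), on(e)}
optimal plan length = 3; 3 > 2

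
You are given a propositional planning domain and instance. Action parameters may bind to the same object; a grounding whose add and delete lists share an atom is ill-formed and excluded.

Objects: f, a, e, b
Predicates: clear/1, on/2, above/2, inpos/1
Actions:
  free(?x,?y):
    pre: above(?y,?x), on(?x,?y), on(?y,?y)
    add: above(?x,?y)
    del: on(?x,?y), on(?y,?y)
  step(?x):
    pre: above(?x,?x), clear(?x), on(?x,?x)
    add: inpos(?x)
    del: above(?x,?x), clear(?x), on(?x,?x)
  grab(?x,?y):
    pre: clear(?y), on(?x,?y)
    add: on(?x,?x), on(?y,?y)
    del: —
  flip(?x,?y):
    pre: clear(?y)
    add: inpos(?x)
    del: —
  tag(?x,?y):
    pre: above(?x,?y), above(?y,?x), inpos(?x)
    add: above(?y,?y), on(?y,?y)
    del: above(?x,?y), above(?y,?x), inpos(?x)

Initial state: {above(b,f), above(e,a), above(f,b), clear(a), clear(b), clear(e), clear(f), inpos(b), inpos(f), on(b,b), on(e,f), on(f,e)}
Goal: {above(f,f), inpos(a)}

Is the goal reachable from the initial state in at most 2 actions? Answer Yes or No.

1. flip(a,f)  →  {above(b,f), above(e,a), above(f,b), clear(a), clear(b), clear(e), clear(f), inpos(a), inpos(b), inpos(f), on(b,b), on(e,f), on(f,e)}
2. tag(b,f)  →  {above(e,a), above(f,f), clear(a), clear(b), clear(e), clear(f), inpos(a), inpos(f), on(b,b), on(e,f), on(f,e), on(f,f)}
optimal plan length = 2; 2 ≤ 2

Yes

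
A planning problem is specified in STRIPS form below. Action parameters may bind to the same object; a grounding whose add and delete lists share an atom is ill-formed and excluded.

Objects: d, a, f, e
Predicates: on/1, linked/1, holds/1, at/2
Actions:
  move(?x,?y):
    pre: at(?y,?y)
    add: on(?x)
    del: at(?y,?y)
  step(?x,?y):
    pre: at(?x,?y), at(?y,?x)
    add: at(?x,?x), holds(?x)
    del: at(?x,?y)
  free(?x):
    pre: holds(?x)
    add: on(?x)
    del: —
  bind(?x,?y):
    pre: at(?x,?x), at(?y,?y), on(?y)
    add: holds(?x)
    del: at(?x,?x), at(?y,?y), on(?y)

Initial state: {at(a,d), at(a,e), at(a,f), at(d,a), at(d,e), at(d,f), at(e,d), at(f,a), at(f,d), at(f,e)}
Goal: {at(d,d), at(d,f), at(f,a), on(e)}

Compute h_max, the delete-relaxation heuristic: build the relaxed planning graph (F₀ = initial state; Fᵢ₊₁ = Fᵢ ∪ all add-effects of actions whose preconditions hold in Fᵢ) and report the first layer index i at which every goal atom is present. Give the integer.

2

F0 = init (10 atoms)
F1 = F0 ∪ {at(a,a), at(d,d), at(e,e), at(f,f), holds(a), holds(d), holds(e), holds(f)}  (18 atoms)
F2 = F1 ∪ {on(a), on(d), on(e), on(f)}  (22 atoms)
goal ⊆ F2  ⇒  h_max = 2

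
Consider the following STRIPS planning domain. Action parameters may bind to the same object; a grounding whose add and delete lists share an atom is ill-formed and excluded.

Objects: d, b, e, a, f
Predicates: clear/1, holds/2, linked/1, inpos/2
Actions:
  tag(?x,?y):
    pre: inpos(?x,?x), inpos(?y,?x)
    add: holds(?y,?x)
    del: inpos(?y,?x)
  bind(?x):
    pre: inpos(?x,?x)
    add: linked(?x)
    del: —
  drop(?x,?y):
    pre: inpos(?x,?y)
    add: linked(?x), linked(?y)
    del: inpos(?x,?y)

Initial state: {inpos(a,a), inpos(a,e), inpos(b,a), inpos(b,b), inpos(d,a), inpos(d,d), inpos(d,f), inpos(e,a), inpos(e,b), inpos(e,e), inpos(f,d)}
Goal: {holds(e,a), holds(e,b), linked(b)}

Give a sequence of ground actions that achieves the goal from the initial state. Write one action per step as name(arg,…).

1. tag(b,e)  →  {holds(e,b), inpos(a,a), inpos(a,e), inpos(b,a), inpos(b,b), inpos(d,a), inpos(d,d), inpos(d,f), inpos(e,a), inpos(e,e), inpos(f,d)}
2. tag(a,e)  →  {holds(e,a), holds(e,b), inpos(a,a), inpos(a,e), inpos(b,a), inpos(b,b), inpos(d,a), inpos(d,d), inpos(d,f), inpos(e,e), inpos(f,d)}
3. bind(b)  →  {holds(e,a), holds(e,b), inpos(a,a), inpos(a,e), inpos(b,a), inpos(b,b), inpos(d,a), inpos(d,d), inpos(d,f), inpos(e,e), inpos(f,d), linked(b)}

tag(b,e); tag(a,e); bind(b)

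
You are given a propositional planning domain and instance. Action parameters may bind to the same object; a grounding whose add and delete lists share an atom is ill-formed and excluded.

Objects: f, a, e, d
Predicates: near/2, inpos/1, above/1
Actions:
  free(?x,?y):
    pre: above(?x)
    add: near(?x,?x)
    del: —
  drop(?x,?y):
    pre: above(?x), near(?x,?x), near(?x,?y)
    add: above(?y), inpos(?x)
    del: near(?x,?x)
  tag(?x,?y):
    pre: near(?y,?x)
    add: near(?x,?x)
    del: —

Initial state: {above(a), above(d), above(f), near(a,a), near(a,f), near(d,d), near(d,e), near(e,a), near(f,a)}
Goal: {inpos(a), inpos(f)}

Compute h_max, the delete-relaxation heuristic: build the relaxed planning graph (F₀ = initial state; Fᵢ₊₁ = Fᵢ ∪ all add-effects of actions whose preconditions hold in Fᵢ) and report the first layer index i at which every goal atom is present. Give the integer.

F0 = init (9 atoms)
F1 = F0 ∪ {above(e), inpos(a), inpos(d), near(e,e), near(f,f)}  (14 atoms)
F2 = F1 ∪ {inpos(e), inpos(f)}  (16 atoms)
goal ⊆ F2  ⇒  h_max = 2

2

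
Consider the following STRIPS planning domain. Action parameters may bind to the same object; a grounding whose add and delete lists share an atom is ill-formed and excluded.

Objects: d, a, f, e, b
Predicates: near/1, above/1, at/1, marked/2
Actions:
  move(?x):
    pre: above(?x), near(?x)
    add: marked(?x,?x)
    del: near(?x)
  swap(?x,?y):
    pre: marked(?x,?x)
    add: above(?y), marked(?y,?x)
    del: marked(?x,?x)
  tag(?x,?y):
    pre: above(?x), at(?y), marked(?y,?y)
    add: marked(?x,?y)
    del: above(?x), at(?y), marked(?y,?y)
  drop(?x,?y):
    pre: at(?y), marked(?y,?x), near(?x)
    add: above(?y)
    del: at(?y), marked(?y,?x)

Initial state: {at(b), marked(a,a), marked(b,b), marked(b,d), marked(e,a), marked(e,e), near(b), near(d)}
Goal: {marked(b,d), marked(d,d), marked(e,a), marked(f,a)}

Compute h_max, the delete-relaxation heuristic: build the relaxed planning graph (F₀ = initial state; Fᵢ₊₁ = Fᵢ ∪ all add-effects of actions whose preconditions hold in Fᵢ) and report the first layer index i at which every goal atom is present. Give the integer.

F0 = init (8 atoms)
F1 = F0 ∪ {above(a), above(b), above(d), above(e), above(f), marked(a,b), marked(a,e), marked(b,a), marked(b,e), marked(d,a), marked(d,b), marked(d,e), marked(e,b), marked(f,a), marked(f,b), marked(f,e)}  (24 atoms)
F2 = F1 ∪ {marked(d,d)}  (25 atoms)
goal ⊆ F2  ⇒  h_max = 2

2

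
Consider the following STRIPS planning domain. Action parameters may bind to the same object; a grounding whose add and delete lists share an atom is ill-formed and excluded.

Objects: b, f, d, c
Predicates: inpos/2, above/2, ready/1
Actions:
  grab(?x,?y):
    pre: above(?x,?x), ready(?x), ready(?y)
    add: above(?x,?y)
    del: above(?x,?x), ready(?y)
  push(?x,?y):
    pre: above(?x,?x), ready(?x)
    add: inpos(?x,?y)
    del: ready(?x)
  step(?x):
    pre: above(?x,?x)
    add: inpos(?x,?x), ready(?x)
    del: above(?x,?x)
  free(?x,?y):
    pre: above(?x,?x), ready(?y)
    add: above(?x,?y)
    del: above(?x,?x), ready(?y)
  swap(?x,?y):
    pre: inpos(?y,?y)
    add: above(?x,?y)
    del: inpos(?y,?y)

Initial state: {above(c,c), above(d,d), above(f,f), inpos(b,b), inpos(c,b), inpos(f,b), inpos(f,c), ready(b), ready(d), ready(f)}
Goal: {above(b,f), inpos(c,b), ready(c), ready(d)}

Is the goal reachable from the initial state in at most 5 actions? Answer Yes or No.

1. push(f,f)  →  {above(c,c), above(d,d), above(f,f), inpos(b,b), inpos(c,b), inpos(f,b), inpos(f,c), inpos(f,f), ready(b), ready(d)}
2. step(c)  →  {above(d,d), above(f,f), inpos(b,b), inpos(c,b), inpos(c,c), inpos(f,b), inpos(f,c), inpos(f,f), ready(b), ready(c), ready(d)}
3. swap(b,f)  →  {above(b,f), above(d,d), above(f,f), inpos(b,b), inpos(c,b), inpos(c,c), inpos(f,b), inpos(f,c), ready(b), ready(c), ready(d)}
optimal plan length = 3; 3 ≤ 5

Yes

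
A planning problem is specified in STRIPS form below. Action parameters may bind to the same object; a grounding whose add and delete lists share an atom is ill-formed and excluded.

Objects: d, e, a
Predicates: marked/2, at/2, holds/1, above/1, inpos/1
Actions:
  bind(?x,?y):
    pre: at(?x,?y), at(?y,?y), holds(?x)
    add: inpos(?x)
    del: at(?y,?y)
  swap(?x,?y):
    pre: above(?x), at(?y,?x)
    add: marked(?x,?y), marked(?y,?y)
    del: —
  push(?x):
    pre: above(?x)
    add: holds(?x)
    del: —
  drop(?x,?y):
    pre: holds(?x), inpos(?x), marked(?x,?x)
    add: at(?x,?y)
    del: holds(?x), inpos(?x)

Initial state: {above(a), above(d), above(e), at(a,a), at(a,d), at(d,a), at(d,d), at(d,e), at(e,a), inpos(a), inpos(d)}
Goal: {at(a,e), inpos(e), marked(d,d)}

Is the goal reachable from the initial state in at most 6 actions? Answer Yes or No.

1. swap(d,d)  →  {above(a), above(d), above(e), at(a,a), at(a,d), at(d,a), at(d,d), at(d,e), at(e,a), inpos(a), inpos(d), marked(d,d)}
2. swap(d,a)  →  {above(a), above(d), above(e), at(a,a), at(a,d), at(d,a), at(d,d), at(d,e), at(e,a), inpos(a), inpos(d), marked(a,a), marked(d,a), marked(d,d)}
3. push(e)  →  {above(a), above(d), above(e), at(a,a), at(a,d), at(d,a), at(d,d), at(d,e), at(e,a), holds(e), inpos(a), inpos(d), marked(a,a), marked(d,a), marked(d,d)}
4. bind(e,a)  →  {above(a), above(d), above(e), at(a,d), at(d,a), at(d,d), at(d,e), at(e,a), holds(e), inpos(a), inpos(d), inpos(e), marked(a,a), marked(d,a), marked(d,d)}
5. push(a)  →  {above(a), above(d), above(e), at(a,d), at(d,a), at(d,d), at(d,e), at(e,a), holds(a), holds(e), inpos(a), inpos(d), inpos(e), marked(a,a), marked(d,a), marked(d,d)}
6. drop(a,e)  →  {above(a), above(d), above(e), at(a,d), at(a,e), at(d,a), at(d,d), at(d,e), at(e,a), holds(e), inpos(d), inpos(e), marked(a,a), marked(d,a), marked(d,d)}
optimal plan length = 6; 6 ≤ 6

Yes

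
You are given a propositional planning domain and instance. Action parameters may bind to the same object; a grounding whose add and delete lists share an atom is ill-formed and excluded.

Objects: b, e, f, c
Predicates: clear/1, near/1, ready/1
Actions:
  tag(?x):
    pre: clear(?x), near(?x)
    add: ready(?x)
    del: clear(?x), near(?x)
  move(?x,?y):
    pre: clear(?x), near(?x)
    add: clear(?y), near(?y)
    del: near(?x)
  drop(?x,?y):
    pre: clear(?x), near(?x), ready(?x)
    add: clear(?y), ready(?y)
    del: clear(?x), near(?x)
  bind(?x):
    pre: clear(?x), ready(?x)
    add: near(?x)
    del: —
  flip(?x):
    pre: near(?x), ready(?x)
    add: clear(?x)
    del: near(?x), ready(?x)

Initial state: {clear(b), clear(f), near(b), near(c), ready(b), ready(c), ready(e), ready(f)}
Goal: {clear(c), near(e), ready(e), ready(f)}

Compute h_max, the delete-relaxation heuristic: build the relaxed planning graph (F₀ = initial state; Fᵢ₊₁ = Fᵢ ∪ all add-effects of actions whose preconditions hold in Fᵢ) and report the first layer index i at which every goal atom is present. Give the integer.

F0 = init (8 atoms)
F1 = F0 ∪ {clear(c), clear(e), near(e), near(f)}  (12 atoms)
goal ⊆ F1  ⇒  h_max = 1

1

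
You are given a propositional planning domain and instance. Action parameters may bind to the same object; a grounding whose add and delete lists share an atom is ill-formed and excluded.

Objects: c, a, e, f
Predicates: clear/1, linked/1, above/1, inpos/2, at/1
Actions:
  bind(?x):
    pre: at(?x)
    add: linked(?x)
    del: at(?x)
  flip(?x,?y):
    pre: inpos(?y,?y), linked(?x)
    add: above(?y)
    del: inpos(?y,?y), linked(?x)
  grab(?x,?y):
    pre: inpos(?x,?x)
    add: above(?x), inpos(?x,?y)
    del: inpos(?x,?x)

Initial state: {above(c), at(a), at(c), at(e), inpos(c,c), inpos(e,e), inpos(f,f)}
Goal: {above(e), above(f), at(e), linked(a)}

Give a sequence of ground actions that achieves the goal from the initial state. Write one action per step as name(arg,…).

bind(a); grab(e,c); grab(f,c)

1. bind(a)  →  {above(c), at(c), at(e), inpos(c,c), inpos(e,e), inpos(f,f), linked(a)}
2. grab(e,c)  →  {above(c), above(e), at(c), at(e), inpos(c,c), inpos(e,c), inpos(f,f), linked(a)}
3. grab(f,c)  →  {above(c), above(e), above(f), at(c), at(e), inpos(c,c), inpos(e,c), inpos(f,c), linked(a)}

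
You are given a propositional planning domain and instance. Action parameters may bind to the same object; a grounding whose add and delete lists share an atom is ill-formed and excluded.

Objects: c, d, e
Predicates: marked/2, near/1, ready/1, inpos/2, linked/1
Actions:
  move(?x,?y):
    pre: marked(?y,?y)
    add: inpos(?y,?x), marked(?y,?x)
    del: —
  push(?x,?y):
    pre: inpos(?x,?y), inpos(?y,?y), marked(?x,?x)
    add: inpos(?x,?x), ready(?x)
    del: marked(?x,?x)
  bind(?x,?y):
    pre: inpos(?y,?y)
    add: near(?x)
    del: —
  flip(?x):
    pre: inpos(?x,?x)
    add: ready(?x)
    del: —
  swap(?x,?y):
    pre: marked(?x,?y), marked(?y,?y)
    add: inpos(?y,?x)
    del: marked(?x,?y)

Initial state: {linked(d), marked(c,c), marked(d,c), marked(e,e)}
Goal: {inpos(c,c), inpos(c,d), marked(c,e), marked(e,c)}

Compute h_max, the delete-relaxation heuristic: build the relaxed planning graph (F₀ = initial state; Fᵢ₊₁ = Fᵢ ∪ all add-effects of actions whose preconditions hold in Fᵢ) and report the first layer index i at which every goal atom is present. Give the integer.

F0 = init (4 atoms)
F1 = F0 ∪ {inpos(c,c), inpos(c,d), inpos(c,e), inpos(e,c), inpos(e,d), inpos(e,e), marked(c,d), marked(c,e), marked(e,c), marked(e,d)}  (14 atoms)
goal ⊆ F1  ⇒  h_max = 1

1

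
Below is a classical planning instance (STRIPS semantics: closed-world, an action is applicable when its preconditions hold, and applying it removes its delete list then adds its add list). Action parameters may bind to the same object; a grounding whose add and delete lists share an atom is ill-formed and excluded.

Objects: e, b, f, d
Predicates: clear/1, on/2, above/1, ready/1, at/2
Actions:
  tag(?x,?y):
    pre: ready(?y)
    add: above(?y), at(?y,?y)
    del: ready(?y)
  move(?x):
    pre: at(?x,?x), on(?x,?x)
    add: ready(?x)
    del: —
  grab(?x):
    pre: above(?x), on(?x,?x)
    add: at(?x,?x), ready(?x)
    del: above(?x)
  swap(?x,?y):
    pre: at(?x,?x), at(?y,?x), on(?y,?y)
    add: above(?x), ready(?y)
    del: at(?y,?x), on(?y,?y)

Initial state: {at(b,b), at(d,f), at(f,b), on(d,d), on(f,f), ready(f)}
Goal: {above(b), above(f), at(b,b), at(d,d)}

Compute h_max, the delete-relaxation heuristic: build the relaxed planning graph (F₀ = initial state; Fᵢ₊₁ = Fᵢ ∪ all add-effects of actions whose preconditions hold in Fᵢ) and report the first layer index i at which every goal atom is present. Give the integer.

F0 = init (6 atoms)
F1 = F0 ∪ {above(b), above(f), at(f,f)}  (9 atoms)
F2 = F1 ∪ {ready(d)}  (10 atoms)
F3 = F2 ∪ {above(d), at(d,d)}  (12 atoms)
goal ⊆ F3  ⇒  h_max = 3

3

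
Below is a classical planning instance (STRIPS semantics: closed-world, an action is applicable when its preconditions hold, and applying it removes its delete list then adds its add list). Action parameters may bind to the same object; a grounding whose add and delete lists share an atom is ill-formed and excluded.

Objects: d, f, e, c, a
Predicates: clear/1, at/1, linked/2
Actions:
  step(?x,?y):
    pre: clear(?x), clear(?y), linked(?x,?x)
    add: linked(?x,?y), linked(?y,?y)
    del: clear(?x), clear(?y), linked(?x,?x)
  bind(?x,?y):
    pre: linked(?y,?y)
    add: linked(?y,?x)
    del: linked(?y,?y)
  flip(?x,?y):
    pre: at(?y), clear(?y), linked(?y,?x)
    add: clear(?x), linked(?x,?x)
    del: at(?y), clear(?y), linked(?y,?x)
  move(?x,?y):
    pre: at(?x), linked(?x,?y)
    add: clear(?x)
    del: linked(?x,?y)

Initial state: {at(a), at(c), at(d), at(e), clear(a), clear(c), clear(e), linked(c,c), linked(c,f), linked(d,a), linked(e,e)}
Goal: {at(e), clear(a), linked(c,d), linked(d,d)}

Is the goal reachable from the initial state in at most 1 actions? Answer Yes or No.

No

1. move(d,a)  →  {at(a), at(c), at(d), at(e), clear(a), clear(c), clear(d), clear(e), linked(c,c), linked(c,f), linked(e,e)}
2. step(c,d)  →  {at(a), at(c), at(d), at(e), clear(a), clear(e), linked(c,d), linked(c,f), linked(d,d), linked(e,e)}
optimal plan length = 2; 2 > 1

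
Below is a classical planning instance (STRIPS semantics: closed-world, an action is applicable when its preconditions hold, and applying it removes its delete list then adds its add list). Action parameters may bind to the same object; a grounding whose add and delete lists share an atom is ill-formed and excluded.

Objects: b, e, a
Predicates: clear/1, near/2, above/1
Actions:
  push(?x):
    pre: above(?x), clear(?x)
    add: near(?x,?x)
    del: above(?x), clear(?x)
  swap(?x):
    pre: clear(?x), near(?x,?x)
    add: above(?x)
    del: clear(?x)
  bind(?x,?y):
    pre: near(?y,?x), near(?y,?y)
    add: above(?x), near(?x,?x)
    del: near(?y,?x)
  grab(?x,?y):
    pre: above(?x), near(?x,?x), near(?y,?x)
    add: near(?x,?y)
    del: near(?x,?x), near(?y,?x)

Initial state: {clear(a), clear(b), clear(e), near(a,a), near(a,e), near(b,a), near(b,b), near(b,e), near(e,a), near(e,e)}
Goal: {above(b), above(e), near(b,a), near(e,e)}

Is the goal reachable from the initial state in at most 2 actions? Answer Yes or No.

Yes

1. swap(b)  →  {above(b), clear(a), clear(e), near(a,a), near(a,e), near(b,a), near(b,b), near(b,e), near(e,a), near(e,e)}
2. swap(e)  →  {above(b), above(e), clear(a), near(a,a), near(a,e), near(b,a), near(b,b), near(b,e), near(e,a), near(e,e)}
optimal plan length = 2; 2 ≤ 2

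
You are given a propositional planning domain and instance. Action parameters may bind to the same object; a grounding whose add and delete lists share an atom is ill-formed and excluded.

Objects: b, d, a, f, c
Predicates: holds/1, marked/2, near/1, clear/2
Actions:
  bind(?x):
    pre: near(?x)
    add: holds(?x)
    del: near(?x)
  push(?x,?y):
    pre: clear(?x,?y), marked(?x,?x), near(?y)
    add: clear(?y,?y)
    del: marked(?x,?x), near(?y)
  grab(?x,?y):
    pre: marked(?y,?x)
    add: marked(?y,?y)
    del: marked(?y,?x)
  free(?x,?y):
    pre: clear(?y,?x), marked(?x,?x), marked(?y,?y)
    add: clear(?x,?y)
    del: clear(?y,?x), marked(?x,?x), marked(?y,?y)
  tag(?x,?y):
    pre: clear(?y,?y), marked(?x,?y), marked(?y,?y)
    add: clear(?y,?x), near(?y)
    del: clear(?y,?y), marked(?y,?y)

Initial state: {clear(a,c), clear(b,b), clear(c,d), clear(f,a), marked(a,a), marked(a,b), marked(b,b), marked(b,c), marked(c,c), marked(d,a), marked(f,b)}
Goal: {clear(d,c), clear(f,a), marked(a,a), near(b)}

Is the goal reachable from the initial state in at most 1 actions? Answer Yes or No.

No

1. grab(a,d)  →  {clear(a,c), clear(b,b), clear(c,d), clear(f,a), marked(a,a), marked(a,b), marked(b,b), marked(b,c), marked(c,c), marked(d,d), marked(f,b)}
2. free(d,c)  →  {clear(a,c), clear(b,b), clear(d,c), clear(f,a), marked(a,a), marked(a,b), marked(b,b), marked(b,c), marked(f,b)}
3. tag(a,b)  →  {clear(a,c), clear(b,a), clear(d,c), clear(f,a), marked(a,a), marked(a,b), marked(b,c), marked(f,b), near(b)}
optimal plan length = 3; 3 > 1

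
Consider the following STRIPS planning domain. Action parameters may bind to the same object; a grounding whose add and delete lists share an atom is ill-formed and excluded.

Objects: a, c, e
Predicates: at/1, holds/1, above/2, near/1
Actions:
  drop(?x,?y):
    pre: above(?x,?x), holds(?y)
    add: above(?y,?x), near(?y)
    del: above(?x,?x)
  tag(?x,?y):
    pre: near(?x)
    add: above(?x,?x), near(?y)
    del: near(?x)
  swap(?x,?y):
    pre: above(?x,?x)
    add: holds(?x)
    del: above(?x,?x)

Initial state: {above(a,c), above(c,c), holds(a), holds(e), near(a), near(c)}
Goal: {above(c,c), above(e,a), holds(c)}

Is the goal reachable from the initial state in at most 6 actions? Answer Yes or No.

Yes

1. tag(a,c)  →  {above(a,a), above(a,c), above(c,c), holds(a), holds(e), near(c)}
2. drop(a,e)  →  {above(a,c), above(c,c), above(e,a), holds(a), holds(e), near(c), near(e)}
3. swap(c,a)  →  {above(a,c), above(e,a), holds(a), holds(c), holds(e), near(c), near(e)}
4. tag(c,a)  →  {above(a,c), above(c,c), above(e,a), holds(a), holds(c), holds(e), near(a), near(e)}
optimal plan length = 4; 4 ≤ 6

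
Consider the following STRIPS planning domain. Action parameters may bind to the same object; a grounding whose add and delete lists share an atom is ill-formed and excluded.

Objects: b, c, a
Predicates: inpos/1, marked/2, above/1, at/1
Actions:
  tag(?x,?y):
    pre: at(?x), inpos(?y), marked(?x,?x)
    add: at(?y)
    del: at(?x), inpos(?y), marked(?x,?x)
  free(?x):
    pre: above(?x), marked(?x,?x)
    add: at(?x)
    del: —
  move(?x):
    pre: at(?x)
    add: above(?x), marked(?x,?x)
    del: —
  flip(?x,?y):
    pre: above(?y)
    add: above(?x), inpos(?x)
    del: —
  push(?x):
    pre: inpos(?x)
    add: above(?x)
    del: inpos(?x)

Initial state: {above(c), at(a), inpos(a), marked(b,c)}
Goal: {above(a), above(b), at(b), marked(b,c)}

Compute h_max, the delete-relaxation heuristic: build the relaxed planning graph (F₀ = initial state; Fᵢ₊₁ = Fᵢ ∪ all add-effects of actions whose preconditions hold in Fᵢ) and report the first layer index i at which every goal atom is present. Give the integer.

2

F0 = init (4 atoms)
F1 = F0 ∪ {above(a), above(b), inpos(b), inpos(c), marked(a,a)}  (9 atoms)
F2 = F1 ∪ {at(b), at(c)}  (11 atoms)
goal ⊆ F2  ⇒  h_max = 2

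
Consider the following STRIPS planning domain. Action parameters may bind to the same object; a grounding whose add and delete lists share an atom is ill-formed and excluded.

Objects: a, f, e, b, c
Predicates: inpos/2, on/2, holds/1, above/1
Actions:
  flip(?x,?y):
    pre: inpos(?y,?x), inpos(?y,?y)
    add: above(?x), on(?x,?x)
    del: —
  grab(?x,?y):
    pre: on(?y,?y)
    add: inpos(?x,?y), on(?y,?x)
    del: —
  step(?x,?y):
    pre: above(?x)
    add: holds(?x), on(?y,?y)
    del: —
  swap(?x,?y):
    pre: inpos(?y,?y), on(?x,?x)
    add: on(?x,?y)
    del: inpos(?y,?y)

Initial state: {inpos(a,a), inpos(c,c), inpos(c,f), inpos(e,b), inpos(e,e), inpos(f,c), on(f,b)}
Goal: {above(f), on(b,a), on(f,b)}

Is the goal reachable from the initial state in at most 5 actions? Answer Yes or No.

Yes

1. flip(f,c)  →  {above(f), inpos(a,a), inpos(c,c), inpos(c,f), inpos(e,b), inpos(e,e), inpos(f,c), on(f,b), on(f,f)}
2. flip(b,e)  →  {above(b), above(f), inpos(a,a), inpos(c,c), inpos(c,f), inpos(e,b), inpos(e,e), inpos(f,c), on(b,b), on(f,b), on(f,f)}
3. grab(a,b)  →  {above(b), above(f), inpos(a,a), inpos(a,b), inpos(c,c), inpos(c,f), inpos(e,b), inpos(e,e), inpos(f,c), on(b,a), on(b,b), on(f,b), on(f,f)}
optimal plan length = 3; 3 ≤ 5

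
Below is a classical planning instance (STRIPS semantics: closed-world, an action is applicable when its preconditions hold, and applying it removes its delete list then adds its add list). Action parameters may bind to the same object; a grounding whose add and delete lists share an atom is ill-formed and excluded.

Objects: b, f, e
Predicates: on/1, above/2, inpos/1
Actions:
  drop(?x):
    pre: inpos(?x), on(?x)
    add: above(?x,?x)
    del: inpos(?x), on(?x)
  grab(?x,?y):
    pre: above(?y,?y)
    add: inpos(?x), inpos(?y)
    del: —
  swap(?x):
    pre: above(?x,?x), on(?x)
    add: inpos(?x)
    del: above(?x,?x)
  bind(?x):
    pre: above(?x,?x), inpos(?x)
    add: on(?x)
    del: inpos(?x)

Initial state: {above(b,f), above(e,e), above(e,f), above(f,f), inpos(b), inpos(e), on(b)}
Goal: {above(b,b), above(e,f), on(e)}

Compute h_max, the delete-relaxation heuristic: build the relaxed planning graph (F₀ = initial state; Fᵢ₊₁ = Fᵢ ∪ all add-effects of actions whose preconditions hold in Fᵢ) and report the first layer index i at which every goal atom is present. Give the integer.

F0 = init (7 atoms)
F1 = F0 ∪ {above(b,b), inpos(f), on(e)}  (10 atoms)
goal ⊆ F1  ⇒  h_max = 1

1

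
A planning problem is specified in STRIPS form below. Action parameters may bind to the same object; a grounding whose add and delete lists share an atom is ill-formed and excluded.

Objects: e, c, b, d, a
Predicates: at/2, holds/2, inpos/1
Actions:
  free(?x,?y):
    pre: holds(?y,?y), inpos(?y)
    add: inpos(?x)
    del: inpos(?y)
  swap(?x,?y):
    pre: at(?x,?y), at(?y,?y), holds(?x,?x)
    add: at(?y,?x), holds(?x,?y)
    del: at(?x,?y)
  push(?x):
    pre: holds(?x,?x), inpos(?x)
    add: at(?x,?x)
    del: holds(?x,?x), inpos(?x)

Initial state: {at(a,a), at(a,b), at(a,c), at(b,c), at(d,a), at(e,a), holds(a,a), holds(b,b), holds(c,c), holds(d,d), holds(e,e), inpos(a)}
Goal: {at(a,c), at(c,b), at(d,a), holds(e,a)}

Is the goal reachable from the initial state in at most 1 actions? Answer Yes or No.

1. free(c,a)  →  {at(a,a), at(a,b), at(a,c), at(b,c), at(d,a), at(e,a), holds(a,a), holds(b,b), holds(c,c), holds(d,d), holds(e,e), inpos(c)}
2. swap(e,a)  →  {at(a,a), at(a,b), at(a,c), at(a,e), at(b,c), at(d,a), holds(a,a), holds(b,b), holds(c,c), holds(d,d), holds(e,a), holds(e,e), inpos(c)}
3. push(c)  →  {at(a,a), at(a,b), at(a,c), at(a,e), at(b,c), at(c,c), at(d,a), holds(a,a), holds(b,b), holds(d,d), holds(e,a), holds(e,e)}
4. swap(b,c)  →  {at(a,a), at(a,b), at(a,c), at(a,e), at(c,b), at(c,c), at(d,a), holds(a,a), holds(b,b), holds(b,c), holds(d,d), holds(e,a), holds(e,e)}
optimal plan length = 4; 4 > 1

No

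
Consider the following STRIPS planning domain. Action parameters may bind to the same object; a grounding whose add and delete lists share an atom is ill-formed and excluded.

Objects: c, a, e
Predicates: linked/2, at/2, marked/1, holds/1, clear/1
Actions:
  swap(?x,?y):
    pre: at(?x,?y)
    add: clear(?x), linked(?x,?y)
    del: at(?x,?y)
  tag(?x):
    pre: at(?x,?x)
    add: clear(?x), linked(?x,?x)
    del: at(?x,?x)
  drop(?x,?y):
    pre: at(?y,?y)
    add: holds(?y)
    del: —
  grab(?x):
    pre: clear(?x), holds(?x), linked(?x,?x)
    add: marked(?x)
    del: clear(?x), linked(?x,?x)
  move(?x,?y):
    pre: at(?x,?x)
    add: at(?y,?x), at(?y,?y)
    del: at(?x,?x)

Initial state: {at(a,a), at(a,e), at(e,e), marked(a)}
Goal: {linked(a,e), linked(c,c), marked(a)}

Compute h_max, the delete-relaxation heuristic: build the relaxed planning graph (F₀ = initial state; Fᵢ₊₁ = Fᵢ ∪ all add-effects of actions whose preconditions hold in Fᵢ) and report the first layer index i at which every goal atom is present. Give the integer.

2

F0 = init (4 atoms)
F1 = F0 ∪ {at(c,a), at(c,c), at(c,e), at(e,a), clear(a), clear(e), holds(a), holds(e), linked(a,a), linked(a,e), linked(e,e)}  (15 atoms)
F2 = F1 ∪ {at(a,c), at(e,c), clear(c), holds(c), linked(c,a), linked(c,c), linked(c,e), linked(e,a), marked(e)}  (24 atoms)
goal ⊆ F2  ⇒  h_max = 2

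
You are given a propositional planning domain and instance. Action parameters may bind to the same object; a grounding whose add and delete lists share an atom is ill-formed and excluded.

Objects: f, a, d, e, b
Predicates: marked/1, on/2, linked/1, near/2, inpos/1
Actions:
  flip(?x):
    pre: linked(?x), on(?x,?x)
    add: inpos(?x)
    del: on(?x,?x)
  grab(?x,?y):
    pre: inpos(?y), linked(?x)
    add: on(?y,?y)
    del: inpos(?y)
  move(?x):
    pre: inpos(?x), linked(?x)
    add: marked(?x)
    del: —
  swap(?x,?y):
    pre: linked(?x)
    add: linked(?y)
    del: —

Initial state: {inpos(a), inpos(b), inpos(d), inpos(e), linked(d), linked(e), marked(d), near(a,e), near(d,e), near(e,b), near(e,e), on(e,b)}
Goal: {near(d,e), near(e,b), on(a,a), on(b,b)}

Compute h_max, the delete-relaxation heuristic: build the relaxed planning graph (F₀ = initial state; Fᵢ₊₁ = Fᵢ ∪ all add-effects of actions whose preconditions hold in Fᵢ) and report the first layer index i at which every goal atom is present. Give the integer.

F0 = init (12 atoms)
F1 = F0 ∪ {linked(a), linked(b), linked(f), marked(e), on(a,a), on(b,b), on(d,d), on(e,e)}  (20 atoms)
goal ⊆ F1  ⇒  h_max = 1

1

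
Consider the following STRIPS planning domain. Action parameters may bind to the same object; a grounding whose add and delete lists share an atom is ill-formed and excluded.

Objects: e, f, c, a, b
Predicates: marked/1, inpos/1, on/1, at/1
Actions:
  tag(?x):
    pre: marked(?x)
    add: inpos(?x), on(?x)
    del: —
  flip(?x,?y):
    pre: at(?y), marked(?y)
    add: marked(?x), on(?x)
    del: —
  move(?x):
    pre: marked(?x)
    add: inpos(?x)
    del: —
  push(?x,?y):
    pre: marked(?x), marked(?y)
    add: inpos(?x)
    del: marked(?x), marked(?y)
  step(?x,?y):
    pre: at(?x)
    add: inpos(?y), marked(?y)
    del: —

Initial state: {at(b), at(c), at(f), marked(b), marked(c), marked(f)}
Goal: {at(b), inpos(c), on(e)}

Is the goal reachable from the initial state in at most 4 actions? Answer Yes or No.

Yes

1. tag(c)  →  {at(b), at(c), at(f), inpos(c), marked(b), marked(c), marked(f), on(c)}
2. flip(e,f)  →  {at(b), at(c), at(f), inpos(c), marked(b), marked(c), marked(e), marked(f), on(c), on(e)}
optimal plan length = 2; 2 ≤ 4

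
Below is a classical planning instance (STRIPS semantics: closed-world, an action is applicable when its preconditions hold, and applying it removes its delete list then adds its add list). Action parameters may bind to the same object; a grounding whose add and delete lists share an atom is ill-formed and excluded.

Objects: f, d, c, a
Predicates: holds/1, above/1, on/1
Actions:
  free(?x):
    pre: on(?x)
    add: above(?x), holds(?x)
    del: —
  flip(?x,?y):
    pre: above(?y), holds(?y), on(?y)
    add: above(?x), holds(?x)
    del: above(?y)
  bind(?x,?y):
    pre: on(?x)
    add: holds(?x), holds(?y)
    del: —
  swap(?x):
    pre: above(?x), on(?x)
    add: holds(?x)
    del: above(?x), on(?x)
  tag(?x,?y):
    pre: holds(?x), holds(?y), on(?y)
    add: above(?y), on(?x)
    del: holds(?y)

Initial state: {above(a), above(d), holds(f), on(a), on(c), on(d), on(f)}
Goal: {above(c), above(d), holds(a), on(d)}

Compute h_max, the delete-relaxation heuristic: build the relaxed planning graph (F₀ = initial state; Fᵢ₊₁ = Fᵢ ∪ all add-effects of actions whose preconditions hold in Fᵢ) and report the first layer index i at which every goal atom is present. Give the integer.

1

F0 = init (7 atoms)
F1 = F0 ∪ {above(c), above(f), holds(a), holds(c), holds(d)}  (12 atoms)
goal ⊆ F1  ⇒  h_max = 1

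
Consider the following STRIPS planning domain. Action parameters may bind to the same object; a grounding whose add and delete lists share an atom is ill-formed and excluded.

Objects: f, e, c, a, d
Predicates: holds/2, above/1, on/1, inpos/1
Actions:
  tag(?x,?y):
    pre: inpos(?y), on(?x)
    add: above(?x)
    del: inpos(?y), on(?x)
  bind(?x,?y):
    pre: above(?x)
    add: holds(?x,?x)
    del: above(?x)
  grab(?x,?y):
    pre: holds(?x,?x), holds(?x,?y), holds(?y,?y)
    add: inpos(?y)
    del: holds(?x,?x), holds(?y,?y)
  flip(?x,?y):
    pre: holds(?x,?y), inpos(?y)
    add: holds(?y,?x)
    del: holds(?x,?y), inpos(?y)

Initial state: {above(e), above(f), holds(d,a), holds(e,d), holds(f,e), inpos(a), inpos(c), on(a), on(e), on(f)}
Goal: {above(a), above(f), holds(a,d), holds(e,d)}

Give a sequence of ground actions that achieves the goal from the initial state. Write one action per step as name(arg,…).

1. tag(a,c)  →  {above(a), above(e), above(f), holds(d,a), holds(e,d), holds(f,e), inpos(a), on(e), on(f)}
2. flip(d,a)  →  {above(a), above(e), above(f), holds(a,d), holds(e,d), holds(f,e), on(e), on(f)}

tag(a,c); flip(d,a)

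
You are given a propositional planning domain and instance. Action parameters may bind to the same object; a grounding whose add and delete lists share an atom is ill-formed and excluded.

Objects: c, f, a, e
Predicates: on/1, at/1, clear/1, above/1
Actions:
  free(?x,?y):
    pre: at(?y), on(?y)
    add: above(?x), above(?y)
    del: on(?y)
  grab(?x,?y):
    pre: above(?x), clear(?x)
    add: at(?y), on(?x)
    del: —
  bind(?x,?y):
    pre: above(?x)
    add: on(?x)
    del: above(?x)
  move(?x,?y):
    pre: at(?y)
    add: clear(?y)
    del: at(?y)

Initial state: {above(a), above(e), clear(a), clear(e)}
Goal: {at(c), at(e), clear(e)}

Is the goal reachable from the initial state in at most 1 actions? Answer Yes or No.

1. grab(a,c)  →  {above(a), above(e), at(c), clear(a), clear(e), on(a)}
2. grab(a,e)  →  {above(a), above(e), at(c), at(e), clear(a), clear(e), on(a)}
optimal plan length = 2; 2 > 1

No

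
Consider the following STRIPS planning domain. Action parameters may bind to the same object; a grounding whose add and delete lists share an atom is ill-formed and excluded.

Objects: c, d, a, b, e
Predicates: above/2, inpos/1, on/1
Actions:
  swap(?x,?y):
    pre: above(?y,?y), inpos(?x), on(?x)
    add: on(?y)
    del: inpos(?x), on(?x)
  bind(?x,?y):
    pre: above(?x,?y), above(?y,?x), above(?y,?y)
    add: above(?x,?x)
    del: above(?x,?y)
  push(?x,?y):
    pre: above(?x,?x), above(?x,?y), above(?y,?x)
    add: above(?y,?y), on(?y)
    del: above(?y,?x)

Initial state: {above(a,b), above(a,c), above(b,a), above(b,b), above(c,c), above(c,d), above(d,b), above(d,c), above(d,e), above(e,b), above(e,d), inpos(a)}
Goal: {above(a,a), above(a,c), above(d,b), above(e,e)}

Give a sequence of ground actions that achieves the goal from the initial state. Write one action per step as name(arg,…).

bind(d,c); bind(a,b); bind(e,d)

1. bind(d,c)  →  {above(a,b), above(a,c), above(b,a), above(b,b), above(c,c), above(c,d), above(d,b), above(d,d), above(d,e), above(e,b), above(e,d), inpos(a)}
2. bind(a,b)  →  {above(a,a), above(a,c), above(b,a), above(b,b), above(c,c), above(c,d), above(d,b), above(d,d), above(d,e), above(e,b), above(e,d), inpos(a)}
3. bind(e,d)  →  {above(a,a), above(a,c), above(b,a), above(b,b), above(c,c), above(c,d), above(d,b), above(d,d), above(d,e), above(e,b), above(e,e), inpos(a)}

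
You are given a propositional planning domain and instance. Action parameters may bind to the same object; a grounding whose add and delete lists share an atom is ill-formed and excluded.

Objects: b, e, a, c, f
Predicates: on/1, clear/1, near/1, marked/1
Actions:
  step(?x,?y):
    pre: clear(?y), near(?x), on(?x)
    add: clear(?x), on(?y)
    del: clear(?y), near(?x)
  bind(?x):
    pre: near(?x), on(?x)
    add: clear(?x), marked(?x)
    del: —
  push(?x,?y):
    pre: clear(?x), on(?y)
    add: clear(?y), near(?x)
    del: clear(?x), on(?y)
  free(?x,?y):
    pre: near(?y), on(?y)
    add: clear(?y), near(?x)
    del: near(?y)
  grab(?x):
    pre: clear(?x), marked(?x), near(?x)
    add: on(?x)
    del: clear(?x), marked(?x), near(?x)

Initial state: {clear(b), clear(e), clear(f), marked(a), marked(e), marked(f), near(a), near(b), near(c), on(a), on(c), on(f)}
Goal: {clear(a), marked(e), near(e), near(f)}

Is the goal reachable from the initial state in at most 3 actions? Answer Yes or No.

Yes

1. push(e,a)  →  {clear(a), clear(b), clear(f), marked(a), marked(e), marked(f), near(a), near(b), near(c), near(e), on(c), on(f)}
2. push(f,c)  →  {clear(a), clear(b), clear(c), marked(a), marked(e), marked(f), near(a), near(b), near(c), near(e), near(f), on(f)}
optimal plan length = 2; 2 ≤ 3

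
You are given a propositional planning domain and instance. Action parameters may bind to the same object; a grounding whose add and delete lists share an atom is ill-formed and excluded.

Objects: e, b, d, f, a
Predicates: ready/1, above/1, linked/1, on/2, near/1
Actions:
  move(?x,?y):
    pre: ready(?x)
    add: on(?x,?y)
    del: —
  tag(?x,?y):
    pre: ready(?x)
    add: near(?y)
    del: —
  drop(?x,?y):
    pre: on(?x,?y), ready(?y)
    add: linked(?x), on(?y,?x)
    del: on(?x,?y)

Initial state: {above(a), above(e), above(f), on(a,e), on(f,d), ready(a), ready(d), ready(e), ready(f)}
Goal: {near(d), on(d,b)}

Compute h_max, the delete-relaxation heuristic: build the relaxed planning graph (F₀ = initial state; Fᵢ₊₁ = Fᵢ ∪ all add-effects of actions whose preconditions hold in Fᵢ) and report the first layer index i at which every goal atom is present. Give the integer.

F0 = init (9 atoms)
F1 = F0 ∪ {linked(a), linked(f), near(a), near(b), near(d), near(e), near(f), on(a,a), on(a,b), on(a,d), on(a,f), on(d,a), on(d,b), on(d,d), on(d,e), on(d,f), on(e,a), on(e,b), on(e,d), on(e,e), on(e,f), on(f,a), on(f,b), on(f,e), on(f,f)}  (34 atoms)
goal ⊆ F1  ⇒  h_max = 1

1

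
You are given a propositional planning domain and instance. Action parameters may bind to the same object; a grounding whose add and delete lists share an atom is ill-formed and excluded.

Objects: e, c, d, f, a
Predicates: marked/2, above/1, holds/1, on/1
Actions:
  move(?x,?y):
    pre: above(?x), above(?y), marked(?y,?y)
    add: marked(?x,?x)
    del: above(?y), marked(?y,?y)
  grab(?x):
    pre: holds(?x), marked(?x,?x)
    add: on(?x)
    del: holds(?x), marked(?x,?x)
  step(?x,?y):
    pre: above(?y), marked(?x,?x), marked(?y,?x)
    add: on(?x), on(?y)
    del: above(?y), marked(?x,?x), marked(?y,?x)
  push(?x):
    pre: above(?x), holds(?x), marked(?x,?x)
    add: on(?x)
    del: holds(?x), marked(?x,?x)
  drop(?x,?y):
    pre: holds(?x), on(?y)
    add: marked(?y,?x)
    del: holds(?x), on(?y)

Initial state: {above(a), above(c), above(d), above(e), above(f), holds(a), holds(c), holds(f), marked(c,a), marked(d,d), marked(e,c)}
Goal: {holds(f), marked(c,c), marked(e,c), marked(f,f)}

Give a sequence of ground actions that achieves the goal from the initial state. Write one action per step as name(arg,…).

move(a,d); step(a,c); drop(c,c); drop(a,a); move(f,a)

1. move(a,d)  →  {above(a), above(c), above(e), above(f), holds(a), holds(c), holds(f), marked(a,a), marked(c,a), marked(e,c)}
2. step(a,c)  →  {above(a), above(e), above(f), holds(a), holds(c), holds(f), marked(e,c), on(a), on(c)}
3. drop(c,c)  →  {above(a), above(e), above(f), holds(a), holds(f), marked(c,c), marked(e,c), on(a)}
4. drop(a,a)  →  {above(a), above(e), above(f), holds(f), marked(a,a), marked(c,c), marked(e,c)}
5. move(f,a)  →  {above(e), above(f), holds(f), marked(c,c), marked(e,c), marked(f,f)}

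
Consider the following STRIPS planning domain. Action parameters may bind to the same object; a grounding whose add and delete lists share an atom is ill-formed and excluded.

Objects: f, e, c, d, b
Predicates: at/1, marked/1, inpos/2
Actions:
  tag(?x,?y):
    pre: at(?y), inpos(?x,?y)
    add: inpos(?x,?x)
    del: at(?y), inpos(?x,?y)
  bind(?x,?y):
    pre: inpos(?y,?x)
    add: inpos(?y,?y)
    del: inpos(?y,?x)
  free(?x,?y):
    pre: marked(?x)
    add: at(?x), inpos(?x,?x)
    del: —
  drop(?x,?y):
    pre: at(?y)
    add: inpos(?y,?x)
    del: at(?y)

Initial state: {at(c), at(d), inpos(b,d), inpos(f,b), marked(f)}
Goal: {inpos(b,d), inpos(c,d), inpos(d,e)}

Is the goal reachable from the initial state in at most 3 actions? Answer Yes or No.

1. drop(e,d)  →  {at(c), inpos(b,d), inpos(d,e), inpos(f,b), marked(f)}
2. drop(d,c)  →  {inpos(b,d), inpos(c,d), inpos(d,e), inpos(f,b), marked(f)}
optimal plan length = 2; 2 ≤ 3

Yes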